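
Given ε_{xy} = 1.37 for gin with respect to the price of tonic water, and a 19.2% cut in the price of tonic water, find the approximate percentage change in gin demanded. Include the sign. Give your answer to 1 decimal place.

-26.3%

%ΔQ ≈ ε × %ΔP of tonic water = 1.37 × (-19.2%) = -26.3%.
Demand for gin falls by about 26.3%.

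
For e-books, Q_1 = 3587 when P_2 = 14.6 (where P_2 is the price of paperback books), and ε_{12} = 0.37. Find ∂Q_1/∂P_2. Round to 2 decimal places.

ε = (∂Q_1/∂P_2)·(P_2/Q_1) ⇒ ∂Q_1/∂P_2 = ε·Q_1/P_2 = 0.37 × 3587/14.6 ≈ 90.90.

90.90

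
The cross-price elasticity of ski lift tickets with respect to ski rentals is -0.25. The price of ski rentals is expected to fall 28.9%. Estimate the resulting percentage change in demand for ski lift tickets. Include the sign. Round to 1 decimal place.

7.2%

%ΔQ ≈ ε × %ΔP of ski rentals = -0.25 × (-28.9%) = 7.2%.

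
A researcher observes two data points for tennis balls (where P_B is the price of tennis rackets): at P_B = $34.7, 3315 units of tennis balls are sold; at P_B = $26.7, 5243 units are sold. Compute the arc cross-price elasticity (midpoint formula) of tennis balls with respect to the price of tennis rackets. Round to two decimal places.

ΔQ_A = 5243 − 3315 = 1928; ΔP_B = 26.7 − 34.7 = -8.
Midpoints: Q̄_A = 4279.0, P̄_B = 30.70.
ε = (ΔQ_A/Q̄_A)/(ΔP_B/P̄_B) = (1928/4279.0)/(-8/30.70) ≈ -1.73.
ε < 0: tennis balls and tennis rackets are complements.

-1.73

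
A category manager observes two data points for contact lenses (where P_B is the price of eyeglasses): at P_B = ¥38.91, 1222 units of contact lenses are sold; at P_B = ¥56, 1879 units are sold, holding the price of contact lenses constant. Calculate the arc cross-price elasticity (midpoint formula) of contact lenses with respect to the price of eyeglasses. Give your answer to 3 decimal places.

1.177

ΔQ_A = 1879 − 1222 = 657; ΔP_B = 56 − 38.91 = 17.09.
Midpoints: Q̄_A = 1550.5, P̄_B = 47.45.
ε = (ΔQ_A/Q̄_A)/(ΔP_B/P̄_B) = (657/1550.5)/(17.09/47.45) ≈ 1.177.
ε > 0: contact lenses and eyeglasses are substitutes.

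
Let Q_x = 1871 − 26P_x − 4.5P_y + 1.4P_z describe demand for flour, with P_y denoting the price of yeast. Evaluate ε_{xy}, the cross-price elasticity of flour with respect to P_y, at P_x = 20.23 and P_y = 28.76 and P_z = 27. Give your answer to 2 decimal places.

At P_x = 20.23 and P_y = 28.76 and P_z = 27: Q_x = 1253.4.
∂Q_x/∂P_y = -4.5.
ε = (∂Q_x/∂P_y)(P_y/Q_x) = -4.5 × (28.76/1253.4) ≈ -0.10.

-0.10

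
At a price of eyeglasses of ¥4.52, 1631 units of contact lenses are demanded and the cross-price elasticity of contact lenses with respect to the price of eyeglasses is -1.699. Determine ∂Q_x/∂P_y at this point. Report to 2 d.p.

-613.07

ε = (∂Q_x/∂P_y)·(P_y/Q_x) ⇒ ∂Q_x/∂P_y = ε·Q_x/P_y = -1.699 × 1631/4.52 ≈ -613.07.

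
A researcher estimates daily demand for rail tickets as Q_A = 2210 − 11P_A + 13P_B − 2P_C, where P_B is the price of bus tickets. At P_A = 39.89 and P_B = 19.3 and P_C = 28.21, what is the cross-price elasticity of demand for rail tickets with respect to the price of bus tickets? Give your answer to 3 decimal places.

0.128

At P_A = 39.89 and P_B = 19.3 and P_C = 28.21: Q_A = 1965.69.
∂Q_A/∂P_B = 13.
ε = (∂Q_A/∂P_B)(P_B/Q_A) = 13 × (19.3/1965.69) ≈ 0.128.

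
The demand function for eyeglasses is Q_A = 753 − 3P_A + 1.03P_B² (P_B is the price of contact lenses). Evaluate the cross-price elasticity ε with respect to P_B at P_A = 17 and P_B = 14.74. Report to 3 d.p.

At P_A = 17 and P_B = 14.74: Q_A = 925.786.
∂Q_A/∂P_B = 2.06P_B = 2.06(14.74) = 30.3644.
ε = (∂Q_A/∂P_B)(P_B/Q_A) = 30.3644 × (14.74/925.786) ≈ 0.483.

0.483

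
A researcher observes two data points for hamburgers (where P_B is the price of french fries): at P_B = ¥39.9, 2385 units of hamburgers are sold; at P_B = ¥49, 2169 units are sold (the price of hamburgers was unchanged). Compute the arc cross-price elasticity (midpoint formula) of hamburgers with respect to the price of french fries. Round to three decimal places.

ΔQ_A = 2169 − 2385 = -216; ΔP_B = 49 − 39.9 = 9.1.
Midpoints: Q̄_A = 2277.0, P̄_B = 44.45.
ε = (ΔQ_A/Q̄_A)/(ΔP_B/P̄_B) = (-216/2277.0)/(9.1/44.45) ≈ -0.463.

-0.463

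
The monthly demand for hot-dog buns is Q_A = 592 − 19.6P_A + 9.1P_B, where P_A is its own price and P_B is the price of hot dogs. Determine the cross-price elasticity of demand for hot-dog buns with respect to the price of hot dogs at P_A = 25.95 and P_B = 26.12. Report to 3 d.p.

At P_A = 25.95 and P_B = 26.12: Q_A = 321.072.
∂Q_A/∂P_B = 9.1.
ε = (∂Q_A/∂P_B)(P_B/Q_A) = 9.1 × (26.12/321.072) ≈ 0.740.

0.740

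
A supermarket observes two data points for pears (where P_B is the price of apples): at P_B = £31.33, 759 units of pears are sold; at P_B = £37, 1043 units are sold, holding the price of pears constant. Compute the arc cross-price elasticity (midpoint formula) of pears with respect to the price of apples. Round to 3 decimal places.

1.899

ΔQ_A = 1043 − 759 = 284; ΔP_B = 37 − 31.33 = 5.67.
Midpoints: Q̄_A = 901.0, P̄_B = 34.16.
ε = (ΔQ_A/Q̄_A)/(ΔP_B/P̄_B) = (284/901.0)/(5.67/34.16) ≈ 1.899.
ε > 0: pears and apples are substitutes.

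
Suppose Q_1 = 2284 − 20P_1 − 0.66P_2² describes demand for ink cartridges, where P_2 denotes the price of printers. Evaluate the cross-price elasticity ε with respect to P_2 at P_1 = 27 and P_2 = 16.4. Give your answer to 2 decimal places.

-0.23

At P_1 = 27 and P_2 = 16.4: Q_1 = 1566.486.
∂Q_1/∂P_2 = -1.32P_2 = -1.32(16.4) = -21.6480.
ε = (∂Q_1/∂P_2)(P_2/Q_1) = -21.6480 × (16.4/1566.486) ≈ -0.23.
ε < 0: complements.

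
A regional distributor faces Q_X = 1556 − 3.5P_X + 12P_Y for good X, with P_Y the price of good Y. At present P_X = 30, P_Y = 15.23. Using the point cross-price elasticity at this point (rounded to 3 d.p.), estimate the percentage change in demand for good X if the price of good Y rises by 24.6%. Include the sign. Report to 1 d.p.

At P_X = 30, P_Y = 15.23: Q_X = 1633.76.
∂Q_X/∂P_Y = 12.
ε = (∂Q_X/∂P_Y)(P_Y/Q_X) = 12.0000 × 15.23/1633.76 ≈ 0.112.
%ΔQ_X ≈ ε × %ΔP_Y = 0.112 × (24.6%) = 2.8%.

2.8%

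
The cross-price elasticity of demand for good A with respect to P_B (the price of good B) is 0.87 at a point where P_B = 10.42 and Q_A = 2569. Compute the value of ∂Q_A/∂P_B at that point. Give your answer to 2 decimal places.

ε = (∂Q_A/∂P_B)·(P_B/Q_A) ⇒ ∂Q_A/∂P_B = ε·Q_A/P_B = 0.87 × 2569/10.42 ≈ 214.49.

214.49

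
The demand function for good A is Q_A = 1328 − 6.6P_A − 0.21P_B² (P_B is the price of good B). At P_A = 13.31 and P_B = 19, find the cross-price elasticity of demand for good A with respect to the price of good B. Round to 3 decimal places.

At P_A = 13.31 and P_B = 19: Q_A = 1164.344.
∂Q_A/∂P_B = -0.42P_B = -0.42(19) = -7.9800.
ε = (∂Q_A/∂P_B)(P_B/Q_A) = -7.9800 × (19/1164.344) ≈ -0.130.
ε < 0: complements.

-0.130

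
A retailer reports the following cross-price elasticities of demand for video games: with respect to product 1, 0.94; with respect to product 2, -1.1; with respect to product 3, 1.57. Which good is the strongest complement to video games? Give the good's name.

product 2

Complements have ε < 0. The most negative value is -1.1 (product 2).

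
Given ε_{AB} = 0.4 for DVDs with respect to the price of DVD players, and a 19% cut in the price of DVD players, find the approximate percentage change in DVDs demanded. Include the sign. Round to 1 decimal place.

-7.6%

%ΔQ ≈ ε × %ΔP of DVD players = 0.4 × (-19%) = -7.6%.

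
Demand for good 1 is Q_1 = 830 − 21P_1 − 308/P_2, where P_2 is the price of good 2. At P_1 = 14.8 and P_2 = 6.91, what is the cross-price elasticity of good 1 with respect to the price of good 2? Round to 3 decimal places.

At P_1 = 14.8 and P_2 = 6.91: Q_1 = 474.627.
∂Q_1/∂P_2 = 308/P_2² = 6.4505.
ε = (∂Q_1/∂P_2)(P_2/Q_1) = 6.4505 × (6.91/474.627) ≈ 0.094.
ε > 0: substitutes.

0.094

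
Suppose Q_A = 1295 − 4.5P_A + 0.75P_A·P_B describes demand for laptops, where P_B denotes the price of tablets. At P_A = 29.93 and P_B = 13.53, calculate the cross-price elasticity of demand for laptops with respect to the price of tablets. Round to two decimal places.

0.21

At P_A = 29.93 and P_B = 13.53: Q_A = 1464.030.
∂Q_A/∂P_B = 0.75P_A = 0.75(29.93) = 22.4475.
ε = (∂Q_A/∂P_B)(P_B/Q_A) = 22.4475 × (13.53/1464.030) ≈ 0.21.
ε > 0: substitutes.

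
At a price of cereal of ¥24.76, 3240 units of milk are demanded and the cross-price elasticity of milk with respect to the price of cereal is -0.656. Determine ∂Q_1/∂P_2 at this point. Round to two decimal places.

-85.84

ε = (∂Q_1/∂P_2)·(P_2/Q_1) ⇒ ∂Q_1/∂P_2 = ε·Q_1/P_2 = -0.656 × 3240/24.76 ≈ -85.84.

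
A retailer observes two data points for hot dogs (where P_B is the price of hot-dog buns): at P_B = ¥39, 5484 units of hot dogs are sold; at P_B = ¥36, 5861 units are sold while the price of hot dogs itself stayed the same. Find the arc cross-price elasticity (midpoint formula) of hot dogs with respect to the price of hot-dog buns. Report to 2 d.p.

-0.83

ΔQ_A = 5861 − 5484 = 377; ΔP_B = 36 − 39 = -3.
Midpoints: Q̄_A = 5672.5, P̄_B = 37.50.
ε = (ΔQ_A/Q̄_A)/(ΔP_B/P̄_B) = (377/5672.5)/(-3/37.50) ≈ -0.83.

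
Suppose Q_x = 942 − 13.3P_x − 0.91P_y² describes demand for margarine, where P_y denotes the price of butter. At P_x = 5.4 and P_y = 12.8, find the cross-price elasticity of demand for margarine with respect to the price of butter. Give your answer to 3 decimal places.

-0.414

At P_x = 5.4 and P_y = 12.8: Q_x = 721.086.
∂Q_x/∂P_y = -1.82P_y = -1.82(12.8) = -23.2960.
ε = (∂Q_x/∂P_y)(P_y/Q_x) = -23.2960 × (12.8/721.086) ≈ -0.414.
ε < 0: complements.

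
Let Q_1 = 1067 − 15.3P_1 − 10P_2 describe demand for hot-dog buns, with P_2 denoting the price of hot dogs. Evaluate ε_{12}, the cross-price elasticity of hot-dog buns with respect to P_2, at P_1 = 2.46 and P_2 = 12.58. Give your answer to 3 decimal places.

-0.139

At P_1 = 2.46 and P_2 = 12.58: Q_1 = 903.562.
∂Q_1/∂P_2 = -10.
ε = (∂Q_1/∂P_2)(P_2/Q_1) = -10 × (12.58/903.562) ≈ -0.139.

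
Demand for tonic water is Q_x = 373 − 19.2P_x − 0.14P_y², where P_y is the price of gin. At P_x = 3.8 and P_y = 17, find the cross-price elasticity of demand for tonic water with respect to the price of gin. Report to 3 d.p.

-0.312

At P_x = 3.8 and P_y = 17: Q_x = 259.58.
∂Q_x/∂P_y = -0.28P_y = -0.28(17) = -4.7600.
ε = (∂Q_x/∂P_y)(P_y/Q_x) = -4.7600 × (17/259.58) ≈ -0.312.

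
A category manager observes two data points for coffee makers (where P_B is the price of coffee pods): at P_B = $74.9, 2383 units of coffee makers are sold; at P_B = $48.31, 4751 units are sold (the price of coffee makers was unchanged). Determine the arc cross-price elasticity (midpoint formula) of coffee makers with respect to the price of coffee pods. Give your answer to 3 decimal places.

-1.538

ΔQ_A = 4751 − 2383 = 2368; ΔP_B = 48.31 − 74.9 = -26.59.
Midpoints: Q̄_A = 3567.0, P̄_B = 61.61.
ε = (ΔQ_A/Q̄_A)/(ΔP_B/P̄_B) = (2368/3567.0)/(-26.59/61.61) ≈ -1.538.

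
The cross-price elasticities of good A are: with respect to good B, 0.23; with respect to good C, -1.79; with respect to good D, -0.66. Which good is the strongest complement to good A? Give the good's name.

Complements have ε < 0. The most negative value is -1.79 (good C).

good C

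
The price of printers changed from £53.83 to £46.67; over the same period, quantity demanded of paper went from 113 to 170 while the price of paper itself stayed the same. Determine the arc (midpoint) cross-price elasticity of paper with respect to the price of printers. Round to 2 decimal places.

-2.83

ΔQ_A = 170 − 113 = 57; ΔP_B = 46.67 − 53.83 = -7.16.
Midpoints: Q̄_A = 141.5, P̄_B = 50.25.
ε = (ΔQ_A/Q̄_A)/(ΔP_B/P̄_B) = (57/141.5)/(-7.16/50.25) ≈ -2.83.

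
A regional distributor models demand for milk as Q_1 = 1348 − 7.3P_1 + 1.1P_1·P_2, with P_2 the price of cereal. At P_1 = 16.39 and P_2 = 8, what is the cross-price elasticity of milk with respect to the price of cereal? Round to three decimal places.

0.105

At P_1 = 16.39 and P_2 = 8: Q_1 = 1372.585.
∂Q_1/∂P_2 = 1.1P_1 = 1.1(16.39) = 18.0290.
ε = (∂Q_1/∂P_2)(P_2/Q_1) = 18.0290 × (8/1372.585) ≈ 0.105.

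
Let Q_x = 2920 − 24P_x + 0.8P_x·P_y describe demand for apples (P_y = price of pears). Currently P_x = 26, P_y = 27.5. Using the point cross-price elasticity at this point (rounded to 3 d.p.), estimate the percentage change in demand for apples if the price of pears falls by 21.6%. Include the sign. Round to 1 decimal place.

At P_x = 26, P_y = 27.5: Q_x = 2868.
∂Q_x/∂P_y = 0.8P_x = 20.8000.
ε = (∂Q_x/∂P_y)(P_y/Q_x) = 20.8000 × 27.5/2868 ≈ 0.199.
%ΔQ_x ≈ ε × %ΔP_y = 0.199 × (-21.6%) = -4.3%.

-4.3%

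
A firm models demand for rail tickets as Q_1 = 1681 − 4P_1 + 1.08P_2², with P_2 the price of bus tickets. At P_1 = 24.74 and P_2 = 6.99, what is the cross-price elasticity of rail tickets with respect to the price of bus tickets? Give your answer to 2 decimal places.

At P_1 = 24.74 and P_2 = 6.99: Q_1 = 1634.809.
∂Q_1/∂P_2 = 2.16P_2 = 2.16(6.99) = 15.0984.
ε = (∂Q_1/∂P_2)(P_2/Q_1) = 15.0984 × (6.99/1634.809) ≈ 0.06.
ε > 0: substitutes.

0.06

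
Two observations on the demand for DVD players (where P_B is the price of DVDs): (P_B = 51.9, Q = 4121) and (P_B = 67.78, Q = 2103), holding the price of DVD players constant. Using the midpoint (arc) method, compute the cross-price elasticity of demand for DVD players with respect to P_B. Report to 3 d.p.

ΔQ_A = 2103 − 4121 = -2018; ΔP_B = 67.78 − 51.9 = 15.88.
Midpoints: Q̄_A = 3112.0, P̄_B = 59.84.
ε = (ΔQ_A/Q̄_A)/(ΔP_B/P̄_B) = (-2018/3112.0)/(15.88/59.84) ≈ -2.444.

-2.444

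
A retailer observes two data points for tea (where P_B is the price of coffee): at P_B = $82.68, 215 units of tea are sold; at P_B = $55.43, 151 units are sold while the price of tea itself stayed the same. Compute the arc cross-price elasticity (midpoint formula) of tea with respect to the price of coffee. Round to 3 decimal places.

ΔQ_A = 151 − 215 = -64; ΔP_B = 55.43 − 82.68 = -27.25.
Midpoints: Q̄_A = 183.0, P̄_B = 69.06.
ε = (ΔQ_A/Q̄_A)/(ΔP_B/P̄_B) = (-64/183.0)/(-27.25/69.06) ≈ 0.886.
ε > 0: tea and coffee are substitutes.

0.886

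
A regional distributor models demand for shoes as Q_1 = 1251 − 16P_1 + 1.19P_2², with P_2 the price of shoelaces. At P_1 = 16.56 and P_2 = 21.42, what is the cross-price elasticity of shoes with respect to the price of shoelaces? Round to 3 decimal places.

At P_1 = 16.56 and P_2 = 21.42: Q_1 = 1532.032.
∂Q_1/∂P_2 = 2.38P_2 = 2.38(21.42) = 50.9796.
ε = (∂Q_1/∂P_2)(P_2/Q_1) = 50.9796 × (21.42/1532.032) ≈ 0.713.

0.713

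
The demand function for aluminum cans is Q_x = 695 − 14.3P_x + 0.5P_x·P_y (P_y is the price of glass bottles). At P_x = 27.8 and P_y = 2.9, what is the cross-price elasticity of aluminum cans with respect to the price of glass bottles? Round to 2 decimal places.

At P_x = 27.8 and P_y = 2.9: Q_x = 337.77.
∂Q_x/∂P_y = 0.5P_x = 0.5(27.8) = 13.9000.
ε = (∂Q_x/∂P_y)(P_y/Q_x) = 13.9000 × (2.9/337.77) ≈ 0.12.
ε > 0: substitutes.

0.12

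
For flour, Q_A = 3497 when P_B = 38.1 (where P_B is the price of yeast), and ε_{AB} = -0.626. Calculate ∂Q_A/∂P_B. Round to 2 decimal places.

-57.46

ε = (∂Q_A/∂P_B)·(P_B/Q_A) ⇒ ∂Q_A/∂P_B = ε·Q_A/P_B = -0.626 × 3497/38.1 ≈ -57.46.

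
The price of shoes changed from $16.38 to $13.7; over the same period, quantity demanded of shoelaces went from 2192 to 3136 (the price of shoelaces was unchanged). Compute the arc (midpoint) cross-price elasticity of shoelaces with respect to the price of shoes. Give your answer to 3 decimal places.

-1.989

ΔQ_A = 3136 − 2192 = 944; ΔP_B = 13.7 − 16.38 = -2.68.
Midpoints: Q̄_A = 2664.0, P̄_B = 15.04.
ε = (ΔQ_A/Q̄_A)/(ΔP_B/P̄_B) = (944/2664.0)/(-2.68/15.04) ≈ -1.989.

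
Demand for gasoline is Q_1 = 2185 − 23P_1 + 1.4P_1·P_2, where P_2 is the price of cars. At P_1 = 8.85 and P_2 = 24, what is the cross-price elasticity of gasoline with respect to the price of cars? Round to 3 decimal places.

At P_1 = 8.85 and P_2 = 24: Q_1 = 2278.81.
∂Q_1/∂P_2 = 1.4P_1 = 1.4(8.85) = 12.3900.
ε = (∂Q_1/∂P_2)(P_2/Q_1) = 12.3900 × (24/2278.81) ≈ 0.130.

0.130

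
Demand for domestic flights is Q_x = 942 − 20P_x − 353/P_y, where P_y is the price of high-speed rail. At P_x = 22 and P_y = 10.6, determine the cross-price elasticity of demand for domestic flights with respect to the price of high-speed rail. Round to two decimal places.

At P_x = 22 and P_y = 10.6: Q_x = 468.698.
∂Q_x/∂P_y = 353/P_y² = 3.1417.
ε = (∂Q_x/∂P_y)(P_y/Q_x) = 3.1417 × (10.6/468.698) ≈ 0.07.

0.07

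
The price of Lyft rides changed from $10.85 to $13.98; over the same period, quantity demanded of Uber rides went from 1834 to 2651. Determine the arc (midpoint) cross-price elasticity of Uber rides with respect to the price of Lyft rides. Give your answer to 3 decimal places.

1.445

ΔQ_A = 2651 − 1834 = 817; ΔP_B = 13.98 − 10.85 = 3.13.
Midpoints: Q̄_A = 2242.5, P̄_B = 12.41.
ε = (ΔQ_A/Q̄_A)/(ΔP_B/P̄_B) = (817/2242.5)/(3.13/12.41) ≈ 1.445.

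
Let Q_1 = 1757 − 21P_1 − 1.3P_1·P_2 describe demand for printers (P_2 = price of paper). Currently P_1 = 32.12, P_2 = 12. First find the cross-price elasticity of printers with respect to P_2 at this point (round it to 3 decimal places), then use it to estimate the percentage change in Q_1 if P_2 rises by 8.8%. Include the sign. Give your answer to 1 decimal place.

-7.6%

At P_1 = 32.12, P_2 = 12: Q_1 = 581.408.
∂Q_1/∂P_2 = -1.3P_1 = -41.7560.
ε = (∂Q_1/∂P_2)(P_2/Q_1) = -41.7560 × 12/581.408 ≈ -0.862.
%ΔQ_1 ≈ ε × %ΔP_2 = -0.862 × (8.8%) = -7.6%.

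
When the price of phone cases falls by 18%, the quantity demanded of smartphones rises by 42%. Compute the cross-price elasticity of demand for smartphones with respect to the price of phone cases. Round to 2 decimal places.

-2.33

ε = (%ΔQ of smartphones) / (%ΔP of phone cases) = (42%) / (-18%) ≈ -2.33.
Negative cross-price elasticity: complements.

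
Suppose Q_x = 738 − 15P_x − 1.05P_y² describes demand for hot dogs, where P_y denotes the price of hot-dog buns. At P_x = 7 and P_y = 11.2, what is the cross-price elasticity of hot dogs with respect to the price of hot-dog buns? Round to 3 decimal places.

-0.525

At P_x = 7 and P_y = 11.2: Q_x = 501.288.
∂Q_x/∂P_y = -2.1P_y = -2.1(11.2) = -23.5200.
ε = (∂Q_x/∂P_y)(P_y/Q_x) = -23.5200 × (11.2/501.288) ≈ -0.525.
ε < 0: complements.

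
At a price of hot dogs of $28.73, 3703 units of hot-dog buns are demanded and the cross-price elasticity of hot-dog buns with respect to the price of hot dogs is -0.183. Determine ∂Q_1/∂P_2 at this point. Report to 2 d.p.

ε = (∂Q_1/∂P_2)·(P_2/Q_1) ⇒ ∂Q_1/∂P_2 = ε·Q_1/P_2 = -0.183 × 3703/28.73 ≈ -23.59.

-23.59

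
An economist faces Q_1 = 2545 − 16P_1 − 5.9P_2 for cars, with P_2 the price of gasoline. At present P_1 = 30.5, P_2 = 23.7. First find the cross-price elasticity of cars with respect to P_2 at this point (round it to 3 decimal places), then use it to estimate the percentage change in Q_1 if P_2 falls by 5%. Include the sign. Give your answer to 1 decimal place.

At P_1 = 30.5, P_2 = 23.7: Q_1 = 1917.17.
∂Q_1/∂P_2 = -5.9.
ε = (∂Q_1/∂P_2)(P_2/Q_1) = -5.9000 × 23.7/1917.17 ≈ -0.073.
%ΔQ_1 ≈ ε × %ΔP_2 = -0.073 × (-5%) = 0.4%.

0.4%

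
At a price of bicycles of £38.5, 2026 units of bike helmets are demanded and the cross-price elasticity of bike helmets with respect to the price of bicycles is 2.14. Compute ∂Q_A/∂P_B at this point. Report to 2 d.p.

ε = (∂Q_A/∂P_B)·(P_B/Q_A) ⇒ ∂Q_A/∂P_B = ε·Q_A/P_B = 2.14 × 2026/38.5 ≈ 112.61.

112.61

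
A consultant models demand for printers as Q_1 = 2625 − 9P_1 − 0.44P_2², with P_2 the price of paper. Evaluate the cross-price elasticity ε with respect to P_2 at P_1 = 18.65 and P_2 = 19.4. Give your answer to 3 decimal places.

At P_1 = 18.65 and P_2 = 19.4: Q_1 = 2291.552.
∂Q_1/∂P_2 = -0.88P_2 = -0.88(19.4) = -17.0720.
ε = (∂Q_1/∂P_2)(P_2/Q_1) = -17.0720 × (19.4/2291.552) ≈ -0.145.
ε < 0: complements.

-0.145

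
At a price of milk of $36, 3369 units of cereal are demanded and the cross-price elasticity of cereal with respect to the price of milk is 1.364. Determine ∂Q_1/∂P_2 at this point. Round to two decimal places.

ε = (∂Q_1/∂P_2)·(P_2/Q_1) ⇒ ∂Q_1/∂P_2 = ε·Q_1/P_2 = 1.364 × 3369/36 ≈ 127.65.

127.65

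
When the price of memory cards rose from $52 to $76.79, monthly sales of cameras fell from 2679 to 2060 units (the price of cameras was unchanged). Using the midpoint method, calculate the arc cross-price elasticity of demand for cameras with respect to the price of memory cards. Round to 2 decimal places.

-0.68

ΔQ_A = 2060 − 2679 = -619; ΔP_B = 76.79 − 52 = 24.79.
Midpoints: Q̄_A = 2369.5, P̄_B = 64.40.
ε = (ΔQ_A/Q̄_A)/(ΔP_B/P̄_B) = (-619/2369.5)/(24.79/64.40) ≈ -0.68.
ε < 0: cameras and memory cards are complements.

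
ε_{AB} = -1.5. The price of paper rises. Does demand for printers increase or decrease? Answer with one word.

ε < 0 and the price of paper rises, so the quantity of printers moves in the opposite direction: it decreases.

decrease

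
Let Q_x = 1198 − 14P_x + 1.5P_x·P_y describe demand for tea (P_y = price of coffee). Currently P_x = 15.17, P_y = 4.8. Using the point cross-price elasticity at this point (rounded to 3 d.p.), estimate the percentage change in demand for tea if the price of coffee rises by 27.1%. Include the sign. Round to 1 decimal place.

At P_x = 15.17, P_y = 4.8: Q_x = 1094.844.
∂Q_x/∂P_y = 1.5P_x = 22.7550.
ε = (∂Q_x/∂P_y)(P_y/Q_x) = 22.7550 × 4.8/1094.844 ≈ 0.100.
%ΔQ_x ≈ ε × %ΔP_y = 0.100 × (27.1%) = 2.7%.

2.7%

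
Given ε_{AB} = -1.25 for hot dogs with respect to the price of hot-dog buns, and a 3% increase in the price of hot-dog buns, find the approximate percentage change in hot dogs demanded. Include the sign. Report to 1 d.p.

%ΔQ ≈ ε × %ΔP of hot-dog buns = -1.25 × (3%) = -3.8%.

-3.8%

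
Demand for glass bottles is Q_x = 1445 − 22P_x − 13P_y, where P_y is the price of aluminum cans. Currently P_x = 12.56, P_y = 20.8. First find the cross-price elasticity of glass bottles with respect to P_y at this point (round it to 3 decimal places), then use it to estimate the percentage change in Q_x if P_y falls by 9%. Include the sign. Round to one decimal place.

2.7%

At P_x = 12.56, P_y = 20.8: Q_x = 898.28.
∂Q_x/∂P_y = -13.
ε = (∂Q_x/∂P_y)(P_y/Q_x) = -13.0000 × 20.8/898.28 ≈ -0.301.
%ΔQ_x ≈ ε × %ΔP_y = -0.301 × (-9%) = 2.7%.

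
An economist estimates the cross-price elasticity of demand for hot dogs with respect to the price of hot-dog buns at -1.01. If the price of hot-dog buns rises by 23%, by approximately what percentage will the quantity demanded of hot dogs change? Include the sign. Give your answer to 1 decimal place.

%ΔQ ≈ ε × %ΔP of hot-dog buns = -1.01 × (23%) = -23.2%.

-23.2%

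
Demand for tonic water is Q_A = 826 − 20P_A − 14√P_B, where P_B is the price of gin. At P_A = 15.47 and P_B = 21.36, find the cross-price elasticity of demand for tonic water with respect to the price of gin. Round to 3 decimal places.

-0.072

At P_A = 15.47 and P_B = 21.36: Q_A = 451.896.
∂Q_A/∂P_B = -14/(2√P_B) = -14/(2√21.36) = -1.5146.
ε = (∂Q_A/∂P_B)(P_B/Q_A) = -1.5146 × (21.36/451.896) ≈ -0.072.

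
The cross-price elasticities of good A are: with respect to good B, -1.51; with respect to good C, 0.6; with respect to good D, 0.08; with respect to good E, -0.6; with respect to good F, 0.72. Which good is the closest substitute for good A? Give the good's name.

Substitutes have ε > 0. Among the positive values, 0.72 (good F) is largest.

good F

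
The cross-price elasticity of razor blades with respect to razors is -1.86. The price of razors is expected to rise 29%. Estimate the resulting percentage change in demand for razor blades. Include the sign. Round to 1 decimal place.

-53.9%

%ΔQ ≈ ε × %ΔP of razors = -1.86 × (29%) = -53.9%.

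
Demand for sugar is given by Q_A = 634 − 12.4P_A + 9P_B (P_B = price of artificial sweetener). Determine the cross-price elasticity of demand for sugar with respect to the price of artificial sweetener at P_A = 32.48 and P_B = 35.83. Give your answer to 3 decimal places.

0.582

At P_A = 32.48 and P_B = 35.83: Q_A = 553.718.
∂Q_A/∂P_B = 9.
ε = (∂Q_A/∂P_B)(P_B/Q_A) = 9 × (35.83/553.718) ≈ 0.582.
Since ε > 0, sugar and artificial sweetener are substitutes.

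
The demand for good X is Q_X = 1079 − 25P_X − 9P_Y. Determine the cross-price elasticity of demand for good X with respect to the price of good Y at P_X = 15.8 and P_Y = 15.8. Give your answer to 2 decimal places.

At P_X = 15.8 and P_Y = 15.8: Q_X = 541.8.
∂Q_X/∂P_Y = -9.
ε = (∂Q_X/∂P_Y)(P_Y/Q_X) = -9 × (15.8/541.8) ≈ -0.26.
Since ε < 0, good X and good Y are complements.

-0.26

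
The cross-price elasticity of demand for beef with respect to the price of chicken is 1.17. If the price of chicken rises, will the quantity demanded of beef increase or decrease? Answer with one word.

increase

ε > 0 and the price of chicken rises, so the quantity of beef moves in the same direction: it increases.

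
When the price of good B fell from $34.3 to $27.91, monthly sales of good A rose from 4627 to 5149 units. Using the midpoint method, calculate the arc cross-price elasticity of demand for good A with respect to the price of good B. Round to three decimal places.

-0.520

ΔQ_A = 5149 − 4627 = 522; ΔP_B = 27.91 − 34.3 = -6.39.
Midpoints: Q̄_A = 4888.0, P̄_B = 31.10.
ε = (ΔQ_A/Q̄_A)/(ΔP_B/P̄_B) = (522/4888.0)/(-6.39/31.10) ≈ -0.520.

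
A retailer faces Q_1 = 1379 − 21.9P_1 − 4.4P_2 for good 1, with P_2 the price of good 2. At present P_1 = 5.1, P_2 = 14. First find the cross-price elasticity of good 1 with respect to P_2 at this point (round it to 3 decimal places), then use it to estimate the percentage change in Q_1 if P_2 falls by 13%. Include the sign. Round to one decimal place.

At P_1 = 5.1, P_2 = 14: Q_1 = 1205.71.
∂Q_1/∂P_2 = -4.4.
ε = (∂Q_1/∂P_2)(P_2/Q_1) = -4.4000 × 14/1205.71 ≈ -0.051.
%ΔQ_1 ≈ ε × %ΔP_2 = -0.051 × (-13%) = 0.7%.

0.7%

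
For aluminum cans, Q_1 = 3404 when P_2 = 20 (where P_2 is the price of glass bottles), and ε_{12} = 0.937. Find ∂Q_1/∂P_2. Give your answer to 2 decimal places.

159.48

ε = (∂Q_1/∂P_2)·(P_2/Q_1) ⇒ ∂Q_1/∂P_2 = ε·Q_1/P_2 = 0.937 × 3404/20 ≈ 159.48.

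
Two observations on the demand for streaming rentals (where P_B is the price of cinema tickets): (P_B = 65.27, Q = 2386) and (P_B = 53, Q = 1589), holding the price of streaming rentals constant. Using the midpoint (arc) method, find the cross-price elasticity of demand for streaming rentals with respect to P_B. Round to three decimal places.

ΔQ_A = 1589 − 2386 = -797; ΔP_B = 53 − 65.27 = -12.27.
Midpoints: Q̄_A = 1987.5, P̄_B = 59.13.
ε = (ΔQ_A/Q̄_A)/(ΔP_B/P̄_B) = (-797/1987.5)/(-12.27/59.13) ≈ 1.933.
ε > 0: streaming rentals and cinema tickets are substitutes.

1.933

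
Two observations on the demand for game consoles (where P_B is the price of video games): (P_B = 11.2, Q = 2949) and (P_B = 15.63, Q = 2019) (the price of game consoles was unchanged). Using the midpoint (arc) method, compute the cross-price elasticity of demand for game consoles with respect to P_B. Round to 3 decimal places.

ΔQ_A = 2019 − 2949 = -930; ΔP_B = 15.63 − 11.2 = 4.43.
Midpoints: Q̄_A = 2484.0, P̄_B = 13.41.
ε = (ΔQ_A/Q̄_A)/(ΔP_B/P̄_B) = (-930/2484.0)/(4.43/13.41) ≈ -1.134.
ε < 0: game consoles and video games are complements.

-1.134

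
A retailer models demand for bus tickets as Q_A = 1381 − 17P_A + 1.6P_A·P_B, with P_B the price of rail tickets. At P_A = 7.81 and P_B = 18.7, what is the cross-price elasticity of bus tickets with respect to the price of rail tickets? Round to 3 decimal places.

0.158

At P_A = 7.81 and P_B = 18.7: Q_A = 1481.905.
∂Q_A/∂P_B = 1.6P_A = 1.6(7.81) = 12.4960.
ε = (∂Q_A/∂P_B)(P_B/Q_A) = 12.4960 × (18.7/1481.905) ≈ 0.158.
ε > 0: substitutes.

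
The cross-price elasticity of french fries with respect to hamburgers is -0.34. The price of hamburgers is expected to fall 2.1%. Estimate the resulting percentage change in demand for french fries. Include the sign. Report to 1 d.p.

%ΔQ ≈ ε × %ΔP of hamburgers = -0.34 × (-2.1%) = 0.7%.
Demand for french fries rises by about 0.7%.

0.7%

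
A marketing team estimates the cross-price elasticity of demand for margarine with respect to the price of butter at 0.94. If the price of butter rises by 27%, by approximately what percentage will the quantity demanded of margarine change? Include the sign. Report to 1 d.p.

%ΔQ ≈ ε × %ΔP of butter = 0.94 × (27%) = 25.4%.

25.4%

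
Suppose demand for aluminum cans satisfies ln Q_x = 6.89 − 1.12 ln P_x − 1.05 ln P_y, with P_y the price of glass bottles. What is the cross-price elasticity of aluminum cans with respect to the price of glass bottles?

In a log-linear (constant-elasticity) demand function, the coefficient on ln P_y is the cross-price elasticity.
ε = -1.05. Negative, so aluminum cans and glass bottles are complements.

-1.05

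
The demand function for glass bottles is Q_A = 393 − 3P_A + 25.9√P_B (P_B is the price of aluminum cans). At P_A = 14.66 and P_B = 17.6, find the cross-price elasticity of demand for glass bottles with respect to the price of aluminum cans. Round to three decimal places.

At P_A = 14.66 and P_B = 17.6: Q_A = 457.677.
∂Q_A/∂P_B = 25.9/(2√P_B) = 25.9/(2√17.6) = 3.0868.
ε = (∂Q_A/∂P_B)(P_B/Q_A) = 3.0868 × (17.6/457.677) ≈ 0.119.

0.119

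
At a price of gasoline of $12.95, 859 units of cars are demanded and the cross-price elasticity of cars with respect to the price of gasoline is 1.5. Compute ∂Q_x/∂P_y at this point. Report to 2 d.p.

ε = (∂Q_x/∂P_y)·(P_y/Q_x) ⇒ ∂Q_x/∂P_y = ε·Q_x/P_y = 1.5 × 859/12.95 ≈ 99.50.

99.50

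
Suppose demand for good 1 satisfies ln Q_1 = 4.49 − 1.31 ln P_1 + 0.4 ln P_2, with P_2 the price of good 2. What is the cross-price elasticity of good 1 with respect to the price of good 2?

0.40

In a log-linear (constant-elasticity) demand function, the coefficient on ln P_2 is the cross-price elasticity.
ε = 0.40. Positive, so good 1 and good 2 are substitutes.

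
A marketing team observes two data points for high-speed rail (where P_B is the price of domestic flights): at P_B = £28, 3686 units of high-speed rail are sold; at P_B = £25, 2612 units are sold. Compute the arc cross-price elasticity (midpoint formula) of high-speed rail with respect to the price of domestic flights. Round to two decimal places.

3.01

ΔQ_A = 2612 − 3686 = -1074; ΔP_B = 25 − 28 = -3.
Midpoints: Q̄_A = 3149.0, P̄_B = 26.50.
ε = (ΔQ_A/Q̄_A)/(ΔP_B/P̄_B) = (-1074/3149.0)/(-3/26.50) ≈ 3.01.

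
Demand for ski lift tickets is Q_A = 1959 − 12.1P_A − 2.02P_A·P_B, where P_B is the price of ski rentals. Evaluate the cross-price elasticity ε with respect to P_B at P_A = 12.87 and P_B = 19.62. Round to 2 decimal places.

-0.39

At P_A = 12.87 and P_B = 19.62: Q_A = 1293.204.
∂Q_A/∂P_B = -2.02P_A = -2.02(12.87) = -25.9974.
ε = (∂Q_A/∂P_B)(P_B/Q_A) = -25.9974 × (19.62/1293.204) ≈ -0.39.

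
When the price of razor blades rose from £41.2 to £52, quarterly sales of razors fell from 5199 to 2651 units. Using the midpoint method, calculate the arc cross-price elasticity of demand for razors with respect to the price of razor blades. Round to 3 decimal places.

-2.801

ΔQ_A = 2651 − 5199 = -2548; ΔP_B = 52 − 41.2 = 10.8.
Midpoints: Q̄_A = 3925.0, P̄_B = 46.60.
ε = (ΔQ_A/Q̄_A)/(ΔP_B/P̄_B) = (-2548/3925.0)/(10.8/46.60) ≈ -2.801.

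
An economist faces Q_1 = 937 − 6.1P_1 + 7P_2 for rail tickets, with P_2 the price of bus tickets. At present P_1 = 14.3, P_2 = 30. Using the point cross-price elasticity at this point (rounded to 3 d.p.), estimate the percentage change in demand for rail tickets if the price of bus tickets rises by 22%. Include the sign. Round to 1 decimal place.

4.4%

At P_1 = 14.3, P_2 = 30: Q_1 = 1059.77.
∂Q_1/∂P_2 = 7.
ε = (∂Q_1/∂P_2)(P_2/Q_1) = 7.0000 × 30/1059.77 ≈ 0.198.
%ΔQ_1 ≈ ε × %ΔP_2 = 0.198 × (22%) = 4.4%.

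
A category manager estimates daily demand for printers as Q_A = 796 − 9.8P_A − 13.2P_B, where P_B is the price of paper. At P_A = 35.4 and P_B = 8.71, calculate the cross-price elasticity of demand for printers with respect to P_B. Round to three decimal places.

-0.344

At P_A = 35.4 and P_B = 8.71: Q_A = 334.108.
∂Q_A/∂P_B = -13.2.
ε = (∂Q_A/∂P_B)(P_B/Q_A) = -13.2 × (8.71/334.108) ≈ -0.344.
Since ε < 0, printers and paper are complements.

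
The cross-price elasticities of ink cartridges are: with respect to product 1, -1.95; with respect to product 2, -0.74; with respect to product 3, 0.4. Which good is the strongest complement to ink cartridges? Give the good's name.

product 1

Complements have ε < 0. The most negative value is -1.95 (product 1).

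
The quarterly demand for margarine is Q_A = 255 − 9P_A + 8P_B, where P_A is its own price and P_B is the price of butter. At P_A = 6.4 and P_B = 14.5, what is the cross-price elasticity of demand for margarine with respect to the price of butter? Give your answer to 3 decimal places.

0.370

At P_A = 6.4 and P_B = 14.5: Q_A = 313.4.
∂Q_A/∂P_B = 8.
ε = (∂Q_A/∂P_B)(P_B/Q_A) = 8 × (14.5/313.4) ≈ 0.370.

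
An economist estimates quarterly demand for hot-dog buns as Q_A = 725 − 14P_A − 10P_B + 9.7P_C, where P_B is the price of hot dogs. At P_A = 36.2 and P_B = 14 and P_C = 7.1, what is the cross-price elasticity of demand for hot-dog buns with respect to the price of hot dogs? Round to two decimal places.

-0.95

At P_A = 36.2 and P_B = 14 and P_C = 7.1: Q_A = 147.07.
∂Q_A/∂P_B = -10.
ε = (∂Q_A/∂P_B)(P_B/Q_A) = -10 × (14/147.07) ≈ -0.95.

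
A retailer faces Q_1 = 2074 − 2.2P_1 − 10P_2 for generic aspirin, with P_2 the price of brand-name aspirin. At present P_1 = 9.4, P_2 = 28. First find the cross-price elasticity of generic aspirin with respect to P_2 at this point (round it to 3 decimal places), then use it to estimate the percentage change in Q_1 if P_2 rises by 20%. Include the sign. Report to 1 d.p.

At P_1 = 9.4, P_2 = 28: Q_1 = 1773.32.
∂Q_1/∂P_2 = -10.
ε = (∂Q_1/∂P_2)(P_2/Q_1) = -10.0000 × 28/1773.32 ≈ -0.158.
%ΔQ_1 ≈ ε × %ΔP_2 = -0.158 × (20%) = -3.2%.

-3.2%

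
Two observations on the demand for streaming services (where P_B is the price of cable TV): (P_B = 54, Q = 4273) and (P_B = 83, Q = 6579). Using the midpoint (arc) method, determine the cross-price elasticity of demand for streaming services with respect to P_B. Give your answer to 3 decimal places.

ΔQ_A = 6579 − 4273 = 2306; ΔP_B = 83 − 54 = 29.
Midpoints: Q̄_A = 5426.0, P̄_B = 68.50.
ε = (ΔQ_A/Q̄_A)/(ΔP_B/P̄_B) = (2306/5426.0)/(29/68.50) ≈ 1.004.
ε > 0: streaming services and cable TV are substitutes.

1.004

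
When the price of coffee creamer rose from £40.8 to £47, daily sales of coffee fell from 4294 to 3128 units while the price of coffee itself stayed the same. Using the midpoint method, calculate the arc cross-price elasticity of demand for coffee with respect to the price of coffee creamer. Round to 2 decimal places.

ΔQ_A = 3128 − 4294 = -1166; ΔP_B = 47 − 40.8 = 6.2.
Midpoints: Q̄_A = 3711.0, P̄_B = 43.90.
ε = (ΔQ_A/Q̄_A)/(ΔP_B/P̄_B) = (-1166/3711.0)/(6.2/43.90) ≈ -2.22.

-2.22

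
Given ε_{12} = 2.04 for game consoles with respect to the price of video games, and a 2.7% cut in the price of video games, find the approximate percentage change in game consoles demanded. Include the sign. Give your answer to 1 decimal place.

%ΔQ ≈ ε × %ΔP of video games = 2.04 × (-2.7%) = -5.5%.

-5.5%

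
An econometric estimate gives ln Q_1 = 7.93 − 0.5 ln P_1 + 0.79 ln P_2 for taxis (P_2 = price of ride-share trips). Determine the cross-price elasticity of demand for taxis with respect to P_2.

In a log-linear (constant-elasticity) demand function, the coefficient on ln P_2 is the cross-price elasticity.
ε = 0.79. Positive, so taxis and ride-share trips are substitutes.

0.79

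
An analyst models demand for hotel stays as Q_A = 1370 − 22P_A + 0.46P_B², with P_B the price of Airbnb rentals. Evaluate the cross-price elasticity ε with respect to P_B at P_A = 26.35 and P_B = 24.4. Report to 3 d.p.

At P_A = 26.35 and P_B = 24.4: Q_A = 1064.166.
∂Q_A/∂P_B = 0.92P_B = 0.92(24.4) = 22.4480.
ε = (∂Q_A/∂P_B)(P_B/Q_A) = 22.4480 × (24.4/1064.166) ≈ 0.515.

0.515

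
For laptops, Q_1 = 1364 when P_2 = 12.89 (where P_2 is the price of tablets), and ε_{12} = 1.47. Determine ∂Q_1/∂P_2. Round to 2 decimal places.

155.55

ε = (∂Q_1/∂P_2)·(P_2/Q_1) ⇒ ∂Q_1/∂P_2 = ε·Q_1/P_2 = 1.47 × 1364/12.89 ≈ 155.55.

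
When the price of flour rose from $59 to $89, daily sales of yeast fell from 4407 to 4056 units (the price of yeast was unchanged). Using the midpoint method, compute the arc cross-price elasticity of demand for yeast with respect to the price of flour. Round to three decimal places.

-0.205

ΔQ_A = 4056 − 4407 = -351; ΔP_B = 89 − 59 = 30.
Midpoints: Q̄_A = 4231.5, P̄_B = 74.00.
ε = (ΔQ_A/Q̄_A)/(ΔP_B/P̄_B) = (-351/4231.5)/(30/74.00) ≈ -0.205.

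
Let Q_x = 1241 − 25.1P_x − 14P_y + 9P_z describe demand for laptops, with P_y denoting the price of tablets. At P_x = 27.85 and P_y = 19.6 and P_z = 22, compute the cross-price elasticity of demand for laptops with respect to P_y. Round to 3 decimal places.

At P_x = 27.85 and P_y = 19.6 and P_z = 22: Q_x = 465.565.
∂Q_x/∂P_y = -14.
ε = (∂Q_x/∂P_y)(P_y/Q_x) = -14 × (19.6/465.565) ≈ -0.589.

-0.589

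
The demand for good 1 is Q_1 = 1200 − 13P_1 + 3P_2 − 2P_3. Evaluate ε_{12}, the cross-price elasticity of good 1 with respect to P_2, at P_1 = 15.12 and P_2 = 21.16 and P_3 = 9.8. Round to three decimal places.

At P_1 = 15.12 and P_2 = 21.16 and P_3 = 9.8: Q_1 = 1047.32.
∂Q_1/∂P_2 = 3.
ε = (∂Q_1/∂P_2)(P_2/Q_1) = 3 × (21.16/1047.32) ≈ 0.061.
Since ε > 0, good 1 and good 2 are substitutes.

0.061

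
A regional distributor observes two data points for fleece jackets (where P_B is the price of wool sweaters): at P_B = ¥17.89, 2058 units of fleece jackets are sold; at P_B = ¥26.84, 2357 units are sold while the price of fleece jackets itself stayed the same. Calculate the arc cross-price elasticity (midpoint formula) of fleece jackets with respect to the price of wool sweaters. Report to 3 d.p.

0.338

ΔQ_A = 2357 − 2058 = 299; ΔP_B = 26.84 − 17.89 = 8.95.
Midpoints: Q̄_A = 2207.5, P̄_B = 22.37.
ε = (ΔQ_A/Q̄_A)/(ΔP_B/P̄_B) = (299/2207.5)/(8.95/22.37) ≈ 0.338.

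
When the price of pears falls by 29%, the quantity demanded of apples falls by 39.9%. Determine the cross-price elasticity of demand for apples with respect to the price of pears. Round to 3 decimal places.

ε = (%ΔQ of apples) / (%ΔP of pears) = (-39.9%) / (-29%) ≈ 1.376.
Positive cross-price elasticity: substitutes.

1.376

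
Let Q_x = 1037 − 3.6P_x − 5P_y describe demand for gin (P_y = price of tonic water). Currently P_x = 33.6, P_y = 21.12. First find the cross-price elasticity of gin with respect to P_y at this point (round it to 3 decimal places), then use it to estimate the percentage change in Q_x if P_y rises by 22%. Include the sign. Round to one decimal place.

-2.9%

At P_x = 33.6, P_y = 21.12: Q_x = 810.44.
∂Q_x/∂P_y = -5.
ε = (∂Q_x/∂P_y)(P_y/Q_x) = -5.0000 × 21.12/810.44 ≈ -0.130.
%ΔQ_x ≈ ε × %ΔP_y = -0.130 × (22%) = -2.9%.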